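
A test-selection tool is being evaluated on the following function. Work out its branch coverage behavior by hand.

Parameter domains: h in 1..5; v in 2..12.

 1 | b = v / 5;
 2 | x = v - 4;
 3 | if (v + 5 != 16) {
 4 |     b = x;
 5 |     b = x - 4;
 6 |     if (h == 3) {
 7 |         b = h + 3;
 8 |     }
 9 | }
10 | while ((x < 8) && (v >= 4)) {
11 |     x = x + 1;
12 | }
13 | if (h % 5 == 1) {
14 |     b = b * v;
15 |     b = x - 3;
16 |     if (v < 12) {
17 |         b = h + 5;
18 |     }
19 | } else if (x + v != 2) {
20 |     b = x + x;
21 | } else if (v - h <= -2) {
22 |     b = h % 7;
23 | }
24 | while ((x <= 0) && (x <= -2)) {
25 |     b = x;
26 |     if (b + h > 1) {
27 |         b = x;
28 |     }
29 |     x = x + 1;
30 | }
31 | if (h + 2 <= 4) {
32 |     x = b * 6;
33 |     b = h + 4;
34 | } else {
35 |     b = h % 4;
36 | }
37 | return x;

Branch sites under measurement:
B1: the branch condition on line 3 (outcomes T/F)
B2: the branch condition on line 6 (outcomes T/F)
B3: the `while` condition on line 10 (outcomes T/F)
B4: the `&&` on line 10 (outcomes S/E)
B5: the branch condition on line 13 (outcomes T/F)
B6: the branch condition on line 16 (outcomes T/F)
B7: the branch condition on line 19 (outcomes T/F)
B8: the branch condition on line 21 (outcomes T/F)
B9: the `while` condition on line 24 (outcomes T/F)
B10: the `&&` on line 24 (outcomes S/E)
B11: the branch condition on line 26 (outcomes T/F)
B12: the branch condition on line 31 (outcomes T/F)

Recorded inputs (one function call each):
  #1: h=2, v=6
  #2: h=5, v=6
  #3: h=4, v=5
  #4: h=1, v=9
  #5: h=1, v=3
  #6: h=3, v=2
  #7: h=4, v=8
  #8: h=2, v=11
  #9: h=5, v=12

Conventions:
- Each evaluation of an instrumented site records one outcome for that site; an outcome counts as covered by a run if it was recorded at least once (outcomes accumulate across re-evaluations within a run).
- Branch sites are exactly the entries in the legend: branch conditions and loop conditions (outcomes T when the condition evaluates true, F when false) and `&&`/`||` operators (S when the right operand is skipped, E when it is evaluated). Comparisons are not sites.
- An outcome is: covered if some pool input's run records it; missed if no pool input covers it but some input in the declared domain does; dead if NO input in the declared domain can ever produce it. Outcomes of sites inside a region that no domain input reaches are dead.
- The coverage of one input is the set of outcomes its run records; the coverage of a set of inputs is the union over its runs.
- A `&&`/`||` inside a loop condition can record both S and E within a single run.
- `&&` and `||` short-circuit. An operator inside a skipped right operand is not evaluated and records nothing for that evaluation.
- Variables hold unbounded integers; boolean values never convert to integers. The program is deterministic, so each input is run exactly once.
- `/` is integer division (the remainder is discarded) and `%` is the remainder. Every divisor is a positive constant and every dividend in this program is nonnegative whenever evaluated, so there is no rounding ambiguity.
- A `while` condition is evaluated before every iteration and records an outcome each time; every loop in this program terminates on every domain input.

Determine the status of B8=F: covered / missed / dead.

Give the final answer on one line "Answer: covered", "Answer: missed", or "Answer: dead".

no pool input records B8=F
but domain input (h=2, v=3) does record it -> reachable, so missed

Answer: missed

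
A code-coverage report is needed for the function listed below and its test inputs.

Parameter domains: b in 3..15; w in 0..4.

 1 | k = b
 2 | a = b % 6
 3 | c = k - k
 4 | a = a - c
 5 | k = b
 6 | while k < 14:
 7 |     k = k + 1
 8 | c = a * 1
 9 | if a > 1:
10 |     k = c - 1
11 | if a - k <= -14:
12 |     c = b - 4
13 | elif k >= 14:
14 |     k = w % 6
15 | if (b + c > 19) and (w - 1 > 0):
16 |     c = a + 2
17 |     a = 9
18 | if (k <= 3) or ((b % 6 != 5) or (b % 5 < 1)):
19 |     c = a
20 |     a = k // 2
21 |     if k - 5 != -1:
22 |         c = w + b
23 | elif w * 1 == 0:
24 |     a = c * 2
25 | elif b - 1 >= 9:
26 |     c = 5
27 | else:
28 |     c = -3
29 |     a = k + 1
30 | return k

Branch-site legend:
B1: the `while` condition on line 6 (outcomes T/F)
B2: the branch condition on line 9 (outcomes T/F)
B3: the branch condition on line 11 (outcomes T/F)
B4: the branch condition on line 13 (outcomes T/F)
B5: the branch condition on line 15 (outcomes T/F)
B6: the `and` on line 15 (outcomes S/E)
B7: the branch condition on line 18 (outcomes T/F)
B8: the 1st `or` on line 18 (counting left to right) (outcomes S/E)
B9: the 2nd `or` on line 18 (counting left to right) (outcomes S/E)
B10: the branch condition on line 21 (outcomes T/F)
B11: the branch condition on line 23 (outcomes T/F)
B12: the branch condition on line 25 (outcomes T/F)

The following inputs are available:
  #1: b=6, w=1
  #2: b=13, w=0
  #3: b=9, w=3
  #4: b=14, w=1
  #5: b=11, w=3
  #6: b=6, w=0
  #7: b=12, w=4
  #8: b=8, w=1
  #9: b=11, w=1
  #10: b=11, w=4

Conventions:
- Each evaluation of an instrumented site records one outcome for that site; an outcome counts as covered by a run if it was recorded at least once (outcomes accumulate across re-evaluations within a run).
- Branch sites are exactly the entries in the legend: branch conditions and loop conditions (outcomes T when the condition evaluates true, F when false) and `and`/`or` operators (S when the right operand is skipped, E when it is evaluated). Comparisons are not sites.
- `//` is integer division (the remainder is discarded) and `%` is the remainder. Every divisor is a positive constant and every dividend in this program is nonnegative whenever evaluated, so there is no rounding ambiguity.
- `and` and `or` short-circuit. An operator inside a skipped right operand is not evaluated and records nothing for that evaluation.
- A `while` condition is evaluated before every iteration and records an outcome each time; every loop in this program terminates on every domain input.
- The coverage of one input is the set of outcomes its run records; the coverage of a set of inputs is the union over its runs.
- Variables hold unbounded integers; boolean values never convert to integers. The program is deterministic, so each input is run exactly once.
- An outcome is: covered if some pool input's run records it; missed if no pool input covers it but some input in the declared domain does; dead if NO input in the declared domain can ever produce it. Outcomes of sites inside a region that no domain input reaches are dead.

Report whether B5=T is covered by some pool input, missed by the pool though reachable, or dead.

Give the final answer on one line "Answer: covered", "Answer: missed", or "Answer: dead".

B5=T is recorded by pool input(s) 7 -> covered

Answer: covered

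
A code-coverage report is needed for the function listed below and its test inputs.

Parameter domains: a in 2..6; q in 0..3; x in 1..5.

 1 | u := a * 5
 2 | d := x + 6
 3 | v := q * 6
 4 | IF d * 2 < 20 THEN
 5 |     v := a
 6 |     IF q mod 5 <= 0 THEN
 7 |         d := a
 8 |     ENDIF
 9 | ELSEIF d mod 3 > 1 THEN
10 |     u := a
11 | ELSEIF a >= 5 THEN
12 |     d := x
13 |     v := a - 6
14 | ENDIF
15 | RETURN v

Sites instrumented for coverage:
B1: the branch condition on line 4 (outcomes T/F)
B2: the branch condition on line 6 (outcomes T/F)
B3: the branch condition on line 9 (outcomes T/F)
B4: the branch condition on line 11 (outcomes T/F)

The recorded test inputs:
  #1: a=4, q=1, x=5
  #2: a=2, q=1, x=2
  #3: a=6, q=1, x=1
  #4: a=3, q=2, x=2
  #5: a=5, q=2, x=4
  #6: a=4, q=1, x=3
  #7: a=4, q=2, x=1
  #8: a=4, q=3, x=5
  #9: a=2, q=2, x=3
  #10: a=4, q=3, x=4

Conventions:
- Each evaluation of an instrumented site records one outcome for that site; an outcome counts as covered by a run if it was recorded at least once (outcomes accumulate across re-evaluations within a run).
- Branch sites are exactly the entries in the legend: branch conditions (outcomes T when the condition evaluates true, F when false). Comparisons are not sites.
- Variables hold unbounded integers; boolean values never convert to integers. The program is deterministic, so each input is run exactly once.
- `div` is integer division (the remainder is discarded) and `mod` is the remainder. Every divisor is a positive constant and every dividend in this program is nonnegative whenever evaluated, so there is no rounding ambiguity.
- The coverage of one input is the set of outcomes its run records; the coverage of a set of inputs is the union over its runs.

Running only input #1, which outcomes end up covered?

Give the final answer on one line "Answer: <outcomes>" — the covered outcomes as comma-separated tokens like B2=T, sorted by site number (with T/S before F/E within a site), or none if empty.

Simulating input #1 (a=4, q=1, x=5) step by step:
  B1->F, B3->T
distinct outcomes covered: B1=F, B3=T

Answer: B1=F, B3=T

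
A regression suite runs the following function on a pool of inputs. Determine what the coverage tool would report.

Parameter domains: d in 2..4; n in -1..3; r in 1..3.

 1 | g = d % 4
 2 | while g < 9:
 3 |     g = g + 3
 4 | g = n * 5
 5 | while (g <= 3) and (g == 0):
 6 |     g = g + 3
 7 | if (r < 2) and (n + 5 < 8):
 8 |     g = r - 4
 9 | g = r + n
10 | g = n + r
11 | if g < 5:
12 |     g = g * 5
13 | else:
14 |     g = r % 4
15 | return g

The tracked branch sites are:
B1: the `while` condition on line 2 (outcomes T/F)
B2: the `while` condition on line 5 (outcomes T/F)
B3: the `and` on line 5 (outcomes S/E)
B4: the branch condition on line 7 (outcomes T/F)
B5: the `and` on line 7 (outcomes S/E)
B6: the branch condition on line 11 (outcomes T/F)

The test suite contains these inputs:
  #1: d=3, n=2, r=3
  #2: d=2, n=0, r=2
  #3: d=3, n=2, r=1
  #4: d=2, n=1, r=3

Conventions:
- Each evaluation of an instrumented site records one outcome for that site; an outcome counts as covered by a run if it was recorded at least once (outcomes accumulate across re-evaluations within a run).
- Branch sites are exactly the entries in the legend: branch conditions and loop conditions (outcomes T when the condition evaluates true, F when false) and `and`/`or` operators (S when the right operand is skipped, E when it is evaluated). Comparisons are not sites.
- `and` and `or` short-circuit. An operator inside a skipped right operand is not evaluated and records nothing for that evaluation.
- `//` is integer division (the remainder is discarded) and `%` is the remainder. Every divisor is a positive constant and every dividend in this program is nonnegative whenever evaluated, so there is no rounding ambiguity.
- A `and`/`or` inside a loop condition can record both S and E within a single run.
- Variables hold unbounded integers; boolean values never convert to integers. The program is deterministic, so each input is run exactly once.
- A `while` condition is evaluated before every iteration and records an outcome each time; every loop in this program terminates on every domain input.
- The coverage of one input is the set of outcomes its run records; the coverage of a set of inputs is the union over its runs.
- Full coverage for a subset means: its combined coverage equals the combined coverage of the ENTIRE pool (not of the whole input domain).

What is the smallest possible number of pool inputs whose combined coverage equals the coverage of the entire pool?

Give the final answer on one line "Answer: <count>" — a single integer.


input #1 (d=3, n=2, r=3): events B1->T, B1->T, B1->F, B3->S, B2->F, B5->S, B4->F, B6->F; covers B1=T, B1=F, B2=F, B3=S, B4=F, B5=S, B6=F
input #2 (d=2, n=0, r=2): events B1->T, B1->T, B1->T, B1->F, B3->E, B2->T, B3->E, B2->F, B5->S, B4->F, B6->T; covers B1=T, B1=F, B2=T, B2=F, B3=E, B4=F, B5=S, B6=T
input #3 (d=3, n=2, r=1): events B1->T, B1->T, B1->F, B3->S, B2->F, B5->E, B4->T, B6->T; covers B1=T, B1=F, B2=F, B3=S, B4=T, B5=E, B6=T
input #4 (d=2, n=1, r=3): events B1->T, B1->T, B1->T, B1->F, B3->S, B2->F, B5->S, B4->F, B6->T; covers B1=T, B1=F, B2=F, B3=S, B4=F, B5=S, B6=T
together the pool reaches 12 outcomes: B1=T, B1=F, B2=T, B2=F, B3=S, B3=E, B4=T, B4=F, B5=S, B5=E, B6=T, B6=F
every size-1 subset falls short of the 12 outcomes (best: 8/12)
every size-2 subset falls short of the 12 outcomes (best: 11/12)
size 3: inputs {1, 2, 3} cover all 12 outcomes, and no lexicographically smaller subset of this size does
Answer: 3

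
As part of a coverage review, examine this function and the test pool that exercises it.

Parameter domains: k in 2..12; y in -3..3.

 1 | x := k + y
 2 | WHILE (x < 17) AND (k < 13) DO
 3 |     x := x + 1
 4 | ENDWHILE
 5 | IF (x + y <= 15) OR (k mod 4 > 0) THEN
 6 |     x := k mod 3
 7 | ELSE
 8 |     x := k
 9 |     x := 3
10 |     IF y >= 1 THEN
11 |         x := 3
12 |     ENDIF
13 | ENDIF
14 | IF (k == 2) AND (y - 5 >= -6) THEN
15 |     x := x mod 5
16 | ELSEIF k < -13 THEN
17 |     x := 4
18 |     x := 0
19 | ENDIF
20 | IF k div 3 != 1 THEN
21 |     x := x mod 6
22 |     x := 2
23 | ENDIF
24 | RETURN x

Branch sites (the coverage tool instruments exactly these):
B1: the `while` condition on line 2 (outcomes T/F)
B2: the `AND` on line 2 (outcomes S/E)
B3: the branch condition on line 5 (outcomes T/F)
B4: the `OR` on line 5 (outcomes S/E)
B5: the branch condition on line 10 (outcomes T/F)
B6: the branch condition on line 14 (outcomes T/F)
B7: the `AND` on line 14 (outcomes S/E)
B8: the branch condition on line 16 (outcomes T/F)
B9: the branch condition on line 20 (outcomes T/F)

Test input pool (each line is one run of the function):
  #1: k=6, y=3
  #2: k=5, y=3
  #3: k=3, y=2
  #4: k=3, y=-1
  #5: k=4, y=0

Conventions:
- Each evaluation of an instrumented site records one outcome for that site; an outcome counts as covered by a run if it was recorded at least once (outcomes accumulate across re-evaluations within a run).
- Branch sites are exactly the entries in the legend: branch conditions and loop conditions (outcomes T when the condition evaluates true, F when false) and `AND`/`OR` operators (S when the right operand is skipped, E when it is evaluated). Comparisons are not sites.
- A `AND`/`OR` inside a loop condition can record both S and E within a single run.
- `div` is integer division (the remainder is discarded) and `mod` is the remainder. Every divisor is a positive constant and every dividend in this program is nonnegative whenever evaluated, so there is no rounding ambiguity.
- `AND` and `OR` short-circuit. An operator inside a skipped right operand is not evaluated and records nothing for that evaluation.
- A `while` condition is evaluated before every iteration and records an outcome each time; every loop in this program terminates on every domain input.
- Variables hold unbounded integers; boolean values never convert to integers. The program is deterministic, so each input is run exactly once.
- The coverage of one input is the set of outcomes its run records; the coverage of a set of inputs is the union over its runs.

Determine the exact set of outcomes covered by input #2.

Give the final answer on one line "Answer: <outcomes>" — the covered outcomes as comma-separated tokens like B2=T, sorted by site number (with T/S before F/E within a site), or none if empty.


Simulating input #2 (k=5, y=3) step by step:
  B2->E, B1->T, B2->E, B1->T, B2->E, B1->T, B2->E, B1->T, B2->E, B1->T
  B2->E, B1->T, B2->E, B1->T, B2->E, B1->T, B2->E, B1->T, B2->S, B1->F
  B4->E, B3->T, B7->S, B6->F, B8->F, B9->F
as a set, this run covers: B1=T, B1=F, B2=S, B2=E, B3=T, B4=E, B6=F, B7=S, B8=F, B9=F
Answer: B1=T, B1=F, B2=S, B2=E, B3=T, B4=E, B6=F, B7=S, B8=F, B9=F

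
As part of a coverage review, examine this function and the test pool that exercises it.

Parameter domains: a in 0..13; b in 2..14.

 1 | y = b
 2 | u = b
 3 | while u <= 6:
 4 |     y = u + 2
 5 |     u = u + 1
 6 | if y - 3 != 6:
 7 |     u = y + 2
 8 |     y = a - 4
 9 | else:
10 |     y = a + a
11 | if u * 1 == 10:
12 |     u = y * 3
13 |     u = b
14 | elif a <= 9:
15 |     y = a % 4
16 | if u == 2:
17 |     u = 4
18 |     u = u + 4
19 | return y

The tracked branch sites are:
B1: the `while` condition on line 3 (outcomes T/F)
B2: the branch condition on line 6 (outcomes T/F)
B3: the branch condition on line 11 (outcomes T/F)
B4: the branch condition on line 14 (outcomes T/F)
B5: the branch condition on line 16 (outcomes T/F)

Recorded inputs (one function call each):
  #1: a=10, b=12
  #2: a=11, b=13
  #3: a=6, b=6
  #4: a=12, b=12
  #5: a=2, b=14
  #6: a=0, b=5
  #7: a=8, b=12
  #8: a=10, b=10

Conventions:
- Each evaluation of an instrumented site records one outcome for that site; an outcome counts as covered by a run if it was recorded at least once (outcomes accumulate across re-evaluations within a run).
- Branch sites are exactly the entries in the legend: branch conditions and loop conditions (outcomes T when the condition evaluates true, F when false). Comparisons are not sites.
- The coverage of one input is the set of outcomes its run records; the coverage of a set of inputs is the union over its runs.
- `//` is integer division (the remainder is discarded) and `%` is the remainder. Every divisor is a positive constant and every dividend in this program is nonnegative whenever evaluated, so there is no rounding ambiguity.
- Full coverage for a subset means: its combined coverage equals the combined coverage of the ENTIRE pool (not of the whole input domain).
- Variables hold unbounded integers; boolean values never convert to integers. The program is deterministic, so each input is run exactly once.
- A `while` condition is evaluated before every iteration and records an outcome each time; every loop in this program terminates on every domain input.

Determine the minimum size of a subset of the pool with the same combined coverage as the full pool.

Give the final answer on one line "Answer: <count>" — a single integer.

run #1 (a=10, b=12) runs B1->F, B2->T, B3->F, B4->F, B5->F; records B1=F, B2=T, B3=F, B4=F, B5=F
run #2 (a=11, b=13) runs B1->F, B2->T, B3->F, B4->F, B5->F; records B1=F, B2=T, B3=F, B4=F, B5=F
run #3 (a=6, b=6) runs B1->T, B1->F, B2->T, B3->T, B5->F; records B1=T, B1=F, B2=T, B3=T, B5=F
run #4 (a=12, b=12) runs B1->F, B2->T, B3->F, B4->F, B5->F; records B1=F, B2=T, B3=F, B4=F, B5=F
run #5 (a=2, b=14) runs B1->F, B2->T, B3->F, B4->T, B5->F; records B1=F, B2=T, B3=F, B4=T, B5=F
run #6 (a=0, b=5) runs B1->T, B1->T, B1->F, B2->T, B3->T, B5->F; records B1=T, B1=F, B2=T, B3=T, B5=F
run #7 (a=8, b=12) runs B1->F, B2->T, B3->F, B4->T, B5->F; records B1=F, B2=T, B3=F, B4=T, B5=F
run #8 (a=10, b=10) runs B1->F, B2->T, B3->F, B4->F, B5->F; records B1=F, B2=T, B3=F, B4=F, B5=F
union over all inputs: B1=T, B1=F, B2=T, B3=T, B3=F, B4=T, B4=F, B5=F (8 outcomes)
checked all size-1 subsets: none covers 8 outcomes (max 5/8)
checked all size-2 subsets: none covers 8 outcomes (max 7/8)
at size 3, {1, 3, 5} reaches all 8 outcomes; every lexicographically earlier size-3 subset fails

Answer: 3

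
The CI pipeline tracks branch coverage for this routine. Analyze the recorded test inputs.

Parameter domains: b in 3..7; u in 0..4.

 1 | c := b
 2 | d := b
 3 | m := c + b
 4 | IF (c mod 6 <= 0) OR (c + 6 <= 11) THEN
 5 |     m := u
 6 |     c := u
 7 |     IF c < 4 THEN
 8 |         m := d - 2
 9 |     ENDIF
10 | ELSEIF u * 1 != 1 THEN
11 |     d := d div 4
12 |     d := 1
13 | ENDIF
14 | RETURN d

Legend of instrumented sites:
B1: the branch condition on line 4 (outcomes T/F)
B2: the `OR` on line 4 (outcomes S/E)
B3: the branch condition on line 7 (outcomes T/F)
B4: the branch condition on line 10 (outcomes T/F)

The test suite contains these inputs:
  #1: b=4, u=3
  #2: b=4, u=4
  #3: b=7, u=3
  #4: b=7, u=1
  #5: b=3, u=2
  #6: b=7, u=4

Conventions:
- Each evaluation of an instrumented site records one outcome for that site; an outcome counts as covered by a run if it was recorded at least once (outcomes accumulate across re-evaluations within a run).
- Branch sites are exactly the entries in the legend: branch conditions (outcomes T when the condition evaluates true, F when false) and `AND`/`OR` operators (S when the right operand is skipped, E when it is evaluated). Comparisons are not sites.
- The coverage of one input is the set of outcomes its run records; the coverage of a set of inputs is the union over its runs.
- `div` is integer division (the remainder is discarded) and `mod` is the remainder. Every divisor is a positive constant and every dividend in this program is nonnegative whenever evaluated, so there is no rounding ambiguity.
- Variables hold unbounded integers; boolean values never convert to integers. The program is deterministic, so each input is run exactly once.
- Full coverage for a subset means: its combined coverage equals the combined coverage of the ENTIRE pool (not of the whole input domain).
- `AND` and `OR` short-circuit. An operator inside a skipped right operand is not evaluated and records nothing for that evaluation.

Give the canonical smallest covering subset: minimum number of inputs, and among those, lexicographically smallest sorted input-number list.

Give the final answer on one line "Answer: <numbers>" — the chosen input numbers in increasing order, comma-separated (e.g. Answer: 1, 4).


#1 (b=4, u=3) -> B2->E, B1->T, B3->T; covered: B1=T, B2=E, B3=T
#2 (b=4, u=4) -> B2->E, B1->T, B3->F; covered: B1=T, B2=E, B3=F
#3 (b=7, u=3) -> B2->E, B1->F, B4->T; covered: B1=F, B2=E, B4=T
#4 (b=7, u=1) -> B2->E, B1->F, B4->F; covered: B1=F, B2=E, B4=F
#5 (b=3, u=2) -> B2->E, B1->T, B3->T; covered: B1=T, B2=E, B3=T
#6 (b=7, u=4) -> B2->E, B1->F, B4->T; covered: B1=F, B2=E, B4=T
pool-wide coverage (7 outcomes): B1=T, B1=F, B2=E, B3=T, B3=F, B4=T, B4=F
size 1 is not enough: best union over all size-1 subsets is 3/7
size 2 is not enough: best union over all size-2 subsets is 5/7
size 3 is not enough: best union over all size-3 subsets is 6/7
inputs {1, 2, 3, 4} (size 4) cover everything; no size-4 subset with a lexicographically smaller index list covers all 7
Answer: 1, 2, 3, 4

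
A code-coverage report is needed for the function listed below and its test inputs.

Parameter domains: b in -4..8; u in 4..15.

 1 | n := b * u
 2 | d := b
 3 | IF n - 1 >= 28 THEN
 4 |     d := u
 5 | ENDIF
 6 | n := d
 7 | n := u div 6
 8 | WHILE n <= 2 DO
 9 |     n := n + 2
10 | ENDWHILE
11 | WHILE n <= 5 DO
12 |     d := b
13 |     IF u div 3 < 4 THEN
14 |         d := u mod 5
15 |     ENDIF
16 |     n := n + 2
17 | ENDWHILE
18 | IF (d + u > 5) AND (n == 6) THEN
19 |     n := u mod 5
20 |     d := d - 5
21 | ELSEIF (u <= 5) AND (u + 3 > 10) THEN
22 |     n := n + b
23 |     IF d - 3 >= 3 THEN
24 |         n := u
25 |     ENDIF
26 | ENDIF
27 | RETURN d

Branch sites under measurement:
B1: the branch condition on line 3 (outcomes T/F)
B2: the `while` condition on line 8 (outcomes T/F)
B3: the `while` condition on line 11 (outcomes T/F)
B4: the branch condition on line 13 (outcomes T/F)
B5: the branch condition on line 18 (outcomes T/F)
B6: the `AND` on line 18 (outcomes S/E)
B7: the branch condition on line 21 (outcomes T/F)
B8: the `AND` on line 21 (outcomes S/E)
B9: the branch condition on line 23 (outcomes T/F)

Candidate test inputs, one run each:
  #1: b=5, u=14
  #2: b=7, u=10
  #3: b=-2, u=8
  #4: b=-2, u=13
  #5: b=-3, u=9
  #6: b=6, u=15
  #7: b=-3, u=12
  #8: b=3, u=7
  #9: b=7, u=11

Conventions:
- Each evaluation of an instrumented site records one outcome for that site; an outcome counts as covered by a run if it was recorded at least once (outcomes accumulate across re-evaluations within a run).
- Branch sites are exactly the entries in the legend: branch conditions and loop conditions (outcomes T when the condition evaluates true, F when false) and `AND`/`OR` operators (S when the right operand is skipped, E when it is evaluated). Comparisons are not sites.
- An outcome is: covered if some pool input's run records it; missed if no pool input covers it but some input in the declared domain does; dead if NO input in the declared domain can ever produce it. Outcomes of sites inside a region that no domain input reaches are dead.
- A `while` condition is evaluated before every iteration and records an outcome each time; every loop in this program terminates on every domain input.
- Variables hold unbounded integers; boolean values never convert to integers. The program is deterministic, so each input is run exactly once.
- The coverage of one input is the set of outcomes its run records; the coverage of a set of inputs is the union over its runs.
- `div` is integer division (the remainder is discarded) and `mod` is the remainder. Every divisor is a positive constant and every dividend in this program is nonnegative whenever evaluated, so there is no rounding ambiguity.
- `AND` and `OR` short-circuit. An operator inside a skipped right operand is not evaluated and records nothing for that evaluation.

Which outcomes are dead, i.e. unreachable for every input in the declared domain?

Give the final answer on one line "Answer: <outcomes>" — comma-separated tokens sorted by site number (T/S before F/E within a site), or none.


checking every outcome against all 156 domain inputs:
  B7=T: unreachable across the whole domain -> dead
  B9=T: unreachable across the whole domain -> dead
  B9=F: unreachable across the whole domain -> dead
  reachable outcomes have witnesses, e.g. B1=T (e.g. b=2, u=15), B1=F (e.g. b=-4, u=4), B2=T (e.g. b=-4, u=4), B2=F (e.g. b=-4, u=4)
Answer: B7=T, B9=T, B9=F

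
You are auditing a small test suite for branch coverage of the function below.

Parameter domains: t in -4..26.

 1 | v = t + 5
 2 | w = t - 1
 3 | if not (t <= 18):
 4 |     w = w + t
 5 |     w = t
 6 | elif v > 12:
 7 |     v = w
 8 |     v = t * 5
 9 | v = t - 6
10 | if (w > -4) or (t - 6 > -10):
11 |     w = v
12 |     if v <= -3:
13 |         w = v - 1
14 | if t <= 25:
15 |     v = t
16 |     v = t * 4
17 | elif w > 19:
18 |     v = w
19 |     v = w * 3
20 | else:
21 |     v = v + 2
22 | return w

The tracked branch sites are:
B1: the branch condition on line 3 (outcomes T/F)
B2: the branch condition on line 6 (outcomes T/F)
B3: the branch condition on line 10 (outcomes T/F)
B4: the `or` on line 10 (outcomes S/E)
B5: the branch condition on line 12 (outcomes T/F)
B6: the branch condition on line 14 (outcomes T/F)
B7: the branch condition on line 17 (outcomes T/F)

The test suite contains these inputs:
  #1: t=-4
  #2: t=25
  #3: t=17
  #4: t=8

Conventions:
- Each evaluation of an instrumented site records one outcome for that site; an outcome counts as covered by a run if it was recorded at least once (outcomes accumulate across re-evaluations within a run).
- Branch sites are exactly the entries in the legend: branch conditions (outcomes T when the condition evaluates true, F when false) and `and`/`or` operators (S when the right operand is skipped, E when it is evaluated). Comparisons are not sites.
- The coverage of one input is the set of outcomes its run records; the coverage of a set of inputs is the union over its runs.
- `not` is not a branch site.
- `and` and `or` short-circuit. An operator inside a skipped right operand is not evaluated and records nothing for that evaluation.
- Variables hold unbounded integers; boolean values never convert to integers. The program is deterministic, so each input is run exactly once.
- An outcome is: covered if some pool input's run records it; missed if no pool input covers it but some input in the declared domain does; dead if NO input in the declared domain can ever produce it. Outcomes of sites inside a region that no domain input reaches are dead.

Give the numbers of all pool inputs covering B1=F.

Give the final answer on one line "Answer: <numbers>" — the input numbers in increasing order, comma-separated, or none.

input #1 (t=-4): hits B1=F
input #2 (t=25): never hits B1=F
input #3 (t=17): hits B1=F
input #4 (t=8): hits B1=F

Answer: 1, 3, 4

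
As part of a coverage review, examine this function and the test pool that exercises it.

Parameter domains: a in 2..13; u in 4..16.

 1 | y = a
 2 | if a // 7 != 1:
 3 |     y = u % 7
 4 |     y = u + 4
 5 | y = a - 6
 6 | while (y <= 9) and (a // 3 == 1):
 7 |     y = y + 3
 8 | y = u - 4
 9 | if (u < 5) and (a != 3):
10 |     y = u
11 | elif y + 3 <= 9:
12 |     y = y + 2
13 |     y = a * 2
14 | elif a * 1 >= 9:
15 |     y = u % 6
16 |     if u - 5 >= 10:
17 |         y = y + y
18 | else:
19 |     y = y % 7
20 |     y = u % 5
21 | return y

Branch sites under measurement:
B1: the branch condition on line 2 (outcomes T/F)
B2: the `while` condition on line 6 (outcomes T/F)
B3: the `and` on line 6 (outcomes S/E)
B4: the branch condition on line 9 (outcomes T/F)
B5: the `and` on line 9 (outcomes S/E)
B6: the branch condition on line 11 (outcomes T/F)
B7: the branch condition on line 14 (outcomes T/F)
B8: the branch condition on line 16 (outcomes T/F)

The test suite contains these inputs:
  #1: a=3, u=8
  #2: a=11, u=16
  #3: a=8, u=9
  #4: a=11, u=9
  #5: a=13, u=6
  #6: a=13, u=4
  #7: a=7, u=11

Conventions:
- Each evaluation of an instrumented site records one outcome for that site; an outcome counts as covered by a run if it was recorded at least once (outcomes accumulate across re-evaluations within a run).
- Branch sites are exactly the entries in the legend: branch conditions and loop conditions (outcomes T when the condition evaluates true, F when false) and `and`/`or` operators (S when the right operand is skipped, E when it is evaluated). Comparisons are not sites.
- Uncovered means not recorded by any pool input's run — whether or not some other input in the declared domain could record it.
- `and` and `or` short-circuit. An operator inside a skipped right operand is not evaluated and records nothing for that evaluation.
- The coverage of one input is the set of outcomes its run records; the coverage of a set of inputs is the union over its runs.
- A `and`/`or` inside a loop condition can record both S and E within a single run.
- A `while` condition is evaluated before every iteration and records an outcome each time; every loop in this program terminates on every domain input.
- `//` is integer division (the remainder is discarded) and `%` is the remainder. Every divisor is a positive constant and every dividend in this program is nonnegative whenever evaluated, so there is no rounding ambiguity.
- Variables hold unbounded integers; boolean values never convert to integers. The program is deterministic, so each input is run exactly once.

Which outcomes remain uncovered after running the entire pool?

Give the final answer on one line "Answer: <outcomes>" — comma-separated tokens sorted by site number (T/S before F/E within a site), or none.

input #1 (a=3, u=8): covers B1=T, B2=T, B2=F, B3=S, B3=E, B4=F, B5=S, B6=T
input #2 (a=11, u=16): covers B1=F, B2=F, B3=E, B4=F, B5=S, B6=F, B7=T, B8=T
input #3 (a=8, u=9): covers B1=F, B2=F, B3=E, B4=F, B5=S, B6=T
input #4 (a=11, u=9): covers B1=F, B2=F, B3=E, B4=F, B5=S, B6=T
input #5 (a=13, u=6): covers B1=F, B2=F, B3=E, B4=F, B5=S, B6=T
input #6 (a=13, u=4): covers B1=F, B2=F, B3=E, B4=T, B5=E
input #7 (a=7, u=11): covers B1=F, B2=F, B3=E, B4=F, B5=S, B6=F, B7=F
union over the pool: B1=T, B1=F, B2=T, B2=F, B3=S, B3=E, B4=T, B4=F, B5=S, B5=E, B6=T, B6=F, B7=T, B7=F, B8=T
uncovered (1 of 16): B8=F

Answer: B8=F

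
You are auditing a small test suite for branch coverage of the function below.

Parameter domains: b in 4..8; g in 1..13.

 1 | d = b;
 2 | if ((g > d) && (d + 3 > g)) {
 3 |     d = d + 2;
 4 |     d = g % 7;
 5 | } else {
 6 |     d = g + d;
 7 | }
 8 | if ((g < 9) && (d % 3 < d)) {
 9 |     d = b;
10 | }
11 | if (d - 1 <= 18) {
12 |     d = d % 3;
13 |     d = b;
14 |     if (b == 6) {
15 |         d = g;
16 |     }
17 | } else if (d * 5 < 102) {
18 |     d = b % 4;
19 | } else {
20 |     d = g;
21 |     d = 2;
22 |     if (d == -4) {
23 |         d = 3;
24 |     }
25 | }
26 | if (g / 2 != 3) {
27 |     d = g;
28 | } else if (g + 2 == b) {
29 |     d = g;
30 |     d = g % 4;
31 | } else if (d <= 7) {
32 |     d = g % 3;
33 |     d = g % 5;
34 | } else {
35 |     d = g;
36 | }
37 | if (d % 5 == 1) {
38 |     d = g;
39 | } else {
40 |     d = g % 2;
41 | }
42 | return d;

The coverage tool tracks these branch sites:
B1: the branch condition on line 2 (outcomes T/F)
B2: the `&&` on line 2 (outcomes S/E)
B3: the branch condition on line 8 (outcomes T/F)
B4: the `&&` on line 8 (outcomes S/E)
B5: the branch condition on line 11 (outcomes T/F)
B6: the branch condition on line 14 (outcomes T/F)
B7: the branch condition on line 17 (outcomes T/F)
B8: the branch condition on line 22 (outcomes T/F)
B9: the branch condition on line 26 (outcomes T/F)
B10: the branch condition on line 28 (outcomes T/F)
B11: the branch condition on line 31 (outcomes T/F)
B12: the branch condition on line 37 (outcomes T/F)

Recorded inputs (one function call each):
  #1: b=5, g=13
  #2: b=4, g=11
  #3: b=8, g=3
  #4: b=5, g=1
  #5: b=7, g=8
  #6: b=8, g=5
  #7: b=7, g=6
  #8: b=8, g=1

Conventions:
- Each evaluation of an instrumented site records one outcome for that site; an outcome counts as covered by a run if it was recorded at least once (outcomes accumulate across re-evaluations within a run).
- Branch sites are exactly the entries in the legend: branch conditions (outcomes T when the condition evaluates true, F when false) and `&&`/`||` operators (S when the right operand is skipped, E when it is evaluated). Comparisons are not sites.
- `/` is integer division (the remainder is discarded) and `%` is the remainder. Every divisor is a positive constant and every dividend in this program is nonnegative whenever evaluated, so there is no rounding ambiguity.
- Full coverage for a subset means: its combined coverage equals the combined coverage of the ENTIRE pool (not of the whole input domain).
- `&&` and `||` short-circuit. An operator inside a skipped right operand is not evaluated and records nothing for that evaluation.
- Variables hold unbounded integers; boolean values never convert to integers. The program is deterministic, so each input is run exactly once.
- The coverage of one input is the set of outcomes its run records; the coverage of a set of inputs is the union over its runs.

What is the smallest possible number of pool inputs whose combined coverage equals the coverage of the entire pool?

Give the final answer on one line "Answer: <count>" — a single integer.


input #1 (b=5, g=13): events B2->E, B1->F, B4->S, B3->F, B5->T, B6->F, B9->T, B12->F; covers B1=F, B2=E, B3=F, B4=S, B5=T, B6=F, B9=T, B12=F
input #2 (b=4, g=11): events B2->E, B1->F, B4->S, B3->F, B5->T, B6->F, B9->T, B12->T; covers B1=F, B2=E, B3=F, B4=S, B5=T, B6=F, B9=T, B12=T
input #3 (b=8, g=3): events B2->S, B1->F, B4->E, B3->T, B5->T, B6->F, B9->T, B12->F; covers B1=F, B2=S, B3=T, B4=E, B5=T, B6=F, B9=T, B12=F
input #4 (b=5, g=1): events B2->S, B1->F, B4->E, B3->T, B5->T, B6->F, B9->T, B12->T; covers B1=F, B2=S, B3=T, B4=E, B5=T, B6=F, B9=T, B12=T
input #5 (b=7, g=8): events B2->E, B1->T, B4->E, B3->F, B5->T, B6->F, B9->T, B12->F; covers B1=T, B2=E, B3=F, B4=E, B5=T, B6=F, B9=T, B12=F
input #6 (b=8, g=5): events B2->S, B1->F, B4->E, B3->T, B5->T, B6->F, B9->T, B12->F; covers B1=F, B2=S, B3=T, B4=E, B5=T, B6=F, B9=T, B12=F
input #7 (b=7, g=6): events B2->S, B1->F, B4->E, B3->T, B5->T, B6->F, B9->F, B10->F, B11->T, B12->T; covers B1=F, B2=S, B3=T, B4=E, B5=T, B6=F, B9=F, B10=F, B11=T, B12=T
input #8 (b=8, g=1): events B2->S, B1->F, B4->E, B3->T, B5->T, B6->F, B9->T, B12->T; covers B1=F, B2=S, B3=T, B4=E, B5=T, B6=F, B9=T, B12=T
pool-wide coverage (16 outcomes): B1=T, B1=F, B2=S, B2=E, B3=T, B3=F, B4=S, B4=E, B5=T, B6=F, B9=T, B9=F, B10=F, B11=T, B12=T, B12=F
every size-1 subset falls short of the 16 outcomes (best: 10/16)
every size-2 subset falls short of the 16 outcomes (best: 15/16)
at size 3, {1, 5, 7} reaches all 16 outcomes; every lexicographically earlier size-3 subset fails
Answer: 3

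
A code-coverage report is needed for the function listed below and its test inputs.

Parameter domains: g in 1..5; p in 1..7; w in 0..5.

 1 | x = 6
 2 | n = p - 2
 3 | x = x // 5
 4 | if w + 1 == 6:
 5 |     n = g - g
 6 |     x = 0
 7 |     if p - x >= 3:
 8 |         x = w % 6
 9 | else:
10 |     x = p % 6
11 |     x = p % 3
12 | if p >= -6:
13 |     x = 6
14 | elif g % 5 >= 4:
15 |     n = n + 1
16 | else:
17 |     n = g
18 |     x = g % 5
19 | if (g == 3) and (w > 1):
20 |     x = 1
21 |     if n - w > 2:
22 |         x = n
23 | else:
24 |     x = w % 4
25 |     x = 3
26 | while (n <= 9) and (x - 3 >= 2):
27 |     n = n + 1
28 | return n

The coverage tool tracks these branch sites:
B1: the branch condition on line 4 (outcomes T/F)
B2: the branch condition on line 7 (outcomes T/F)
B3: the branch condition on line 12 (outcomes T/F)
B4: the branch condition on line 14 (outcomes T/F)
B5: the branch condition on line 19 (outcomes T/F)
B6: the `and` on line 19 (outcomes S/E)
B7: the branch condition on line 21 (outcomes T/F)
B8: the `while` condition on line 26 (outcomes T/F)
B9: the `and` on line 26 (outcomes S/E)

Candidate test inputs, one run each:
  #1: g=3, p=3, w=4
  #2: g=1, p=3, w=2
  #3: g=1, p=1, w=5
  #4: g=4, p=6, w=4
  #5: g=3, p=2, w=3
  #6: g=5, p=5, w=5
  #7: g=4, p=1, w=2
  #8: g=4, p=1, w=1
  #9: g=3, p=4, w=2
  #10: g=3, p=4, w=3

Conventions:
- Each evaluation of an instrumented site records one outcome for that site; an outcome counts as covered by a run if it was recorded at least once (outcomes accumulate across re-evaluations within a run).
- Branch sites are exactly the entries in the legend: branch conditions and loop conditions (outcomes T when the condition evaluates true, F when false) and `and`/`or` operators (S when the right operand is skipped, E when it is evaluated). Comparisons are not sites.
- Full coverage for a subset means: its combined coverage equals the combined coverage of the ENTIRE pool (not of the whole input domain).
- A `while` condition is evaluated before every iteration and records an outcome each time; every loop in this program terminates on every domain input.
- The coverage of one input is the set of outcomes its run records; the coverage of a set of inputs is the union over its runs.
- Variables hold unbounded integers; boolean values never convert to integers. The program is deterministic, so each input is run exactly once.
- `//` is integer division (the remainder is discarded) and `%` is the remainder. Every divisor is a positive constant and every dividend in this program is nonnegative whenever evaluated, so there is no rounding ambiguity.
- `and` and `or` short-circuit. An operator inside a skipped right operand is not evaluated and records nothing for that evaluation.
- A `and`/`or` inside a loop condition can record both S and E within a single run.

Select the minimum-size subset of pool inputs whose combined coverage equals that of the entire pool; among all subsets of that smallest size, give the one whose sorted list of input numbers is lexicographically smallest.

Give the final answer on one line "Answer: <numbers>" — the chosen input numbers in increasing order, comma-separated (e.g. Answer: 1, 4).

test 1 (g=3, p=3, w=4) fires B1->F, B3->T, B6->E, B5->T, B7->F, B9->E, B8->F; hits B1=F, B3=T, B5=T, B6=E, B7=F, B8=F, B9=E
test 2 (g=1, p=3, w=2) fires B1->F, B3->T, B6->S, B5->F, B9->E, B8->F; hits B1=F, B3=T, B5=F, B6=S, B8=F, B9=E
test 3 (g=1, p=1, w=5) fires B1->T, B2->F, B3->T, B6->S, B5->F, B9->E, B8->F; hits B1=T, B2=F, B3=T, B5=F, B6=S, B8=F, B9=E
test 4 (g=4, p=6, w=4) fires B1->F, B3->T, B6->S, B5->F, B9->E, B8->F; hits B1=F, B3=T, B5=F, B6=S, B8=F, B9=E
test 5 (g=3, p=2, w=3) fires B1->F, B3->T, B6->E, B5->T, B7->F, B9->E, B8->F; hits B1=F, B3=T, B5=T, B6=E, B7=F, B8=F, B9=E
test 6 (g=5, p=5, w=5) fires B1->T, B2->T, B3->T, B6->S, B5->F, B9->E, B8->F; hits B1=T, B2=T, B3=T, B5=F, B6=S, B8=F, B9=E
test 7 (g=4, p=1, w=2) fires B1->F, B3->T, B6->S, B5->F, B9->E, B8->F; hits B1=F, B3=T, B5=F, B6=S, B8=F, B9=E
test 8 (g=4, p=1, w=1) fires B1->F, B3->T, B6->S, B5->F, B9->E, B8->F; hits B1=F, B3=T, B5=F, B6=S, B8=F, B9=E
test 9 (g=3, p=4, w=2) fires B1->F, B3->T, B6->E, B5->T, B7->F, B9->E, B8->F; hits B1=F, B3=T, B5=T, B6=E, B7=F, B8=F, B9=E
test 10 (g=3, p=4, w=3) fires B1->F, B3->T, B6->E, B5->T, B7->F, B9->E, B8->F; hits B1=F, B3=T, B5=T, B6=E, B7=F, B8=F, B9=E
together the pool reaches 12 outcomes: B1=T, B1=F, B2=T, B2=F, B3=T, B5=T, B5=F, B6=S, B6=E, B7=F, B8=F, B9=E
checked all size-1 subsets: none covers 12 outcomes (max 7/12)
checked all size-2 subsets: none covers 12 outcomes (max 11/12)
at size 3, {1, 3, 6} reaches all 12 outcomes; every lexicographically earlier size-3 subset fails

Answer: 1, 3, 6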